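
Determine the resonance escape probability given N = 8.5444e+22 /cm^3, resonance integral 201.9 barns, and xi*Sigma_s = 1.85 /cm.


p = exp(-N * I * 1e-24 / (xi*Sigma_s))
p = exp(-8.5444e+22 * 201.9 * 1e-24 / 1.85)
p = 8.9172e-05

8.9172e-05


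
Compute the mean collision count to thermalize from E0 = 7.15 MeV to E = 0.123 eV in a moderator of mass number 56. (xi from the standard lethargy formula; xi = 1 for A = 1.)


xi = 1 + (A-1)^2/(2A)*ln((A-1)/(A+1)) = 0.03529286 (for A = 56)
n = ln(E0/E) / xi
n = ln(7.15e6 / 0.123) / 0.03529286
n = ln(5.813008e+07) / 0.03529286 = 506.57

506.57


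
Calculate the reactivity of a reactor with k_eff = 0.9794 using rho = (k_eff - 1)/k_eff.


rho = (k_eff - 1) / k_eff
rho = (0.9794 - 1) / 0.9794
rho = -0.021033

-0.021033


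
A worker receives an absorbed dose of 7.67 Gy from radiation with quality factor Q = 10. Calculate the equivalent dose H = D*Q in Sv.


H = D * Q
H = 7.67 * 10
H = 76.700 Sv

76.700


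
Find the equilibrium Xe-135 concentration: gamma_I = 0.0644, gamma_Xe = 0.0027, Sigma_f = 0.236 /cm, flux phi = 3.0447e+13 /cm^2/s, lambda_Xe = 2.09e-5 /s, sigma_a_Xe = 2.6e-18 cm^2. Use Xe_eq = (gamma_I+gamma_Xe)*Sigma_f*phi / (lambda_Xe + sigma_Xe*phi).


Xe_eq = (gamma_I + gamma_Xe) * Sigma_f * phi / (lambda_Xe + sigma_Xe * phi)
Numerator = (0.0644 + 0.0027) * 0.236 * 3.0447e+13 = 4.821465e+11
Denominator = 2.09e-5 + 2.6e-18 * 3.0447e+13 = 1.000622e-04
Xe_eq = 4.821465e+11 / 1.000622e-04 = 4.8185e+15 /cm^3

4.8185e+15


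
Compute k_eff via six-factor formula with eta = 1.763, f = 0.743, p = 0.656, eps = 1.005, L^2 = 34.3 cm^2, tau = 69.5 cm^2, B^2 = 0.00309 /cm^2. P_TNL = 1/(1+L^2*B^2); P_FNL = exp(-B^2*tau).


k_inf = eta*f*p*eps = 1.763*0.743*0.656*1.005 = 0.8635968
P_TNL = 1/(1 + L^2*B^2) = 1/(1 + 34.3*0.00309) = 0.9041698
P_FNL = exp(-B^2*tau) = exp(-0.00309*69.5) = 0.8067391
k_eff = k_inf * P_TNL * P_FNL = 0.8635968 * 0.9041698 * 0.8067391
k_eff = 0.62993

0.62993


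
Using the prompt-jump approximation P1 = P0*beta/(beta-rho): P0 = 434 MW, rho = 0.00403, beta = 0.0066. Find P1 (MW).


P1/P0 = beta / (beta - rho)
P1/P0 = 0.0066 / (0.0066 - 0.00403) = 2.568093
P1 = 434 * 2.568093 = 1114.6 MW

1114.6


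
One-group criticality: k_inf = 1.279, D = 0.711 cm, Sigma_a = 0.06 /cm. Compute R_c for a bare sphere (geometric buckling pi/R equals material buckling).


L^2 = D / Sigma_a = 0.711 / 0.06 = 11.85000 cm^2
B_m^2 = (k_inf - 1) / L^2 = (1.279 - 1) / 11.85000 = 0.02354430 /cm^2
For a bare sphere: B_g = pi/R, so R_c = pi / sqrt(B_m^2)
R_c = pi / sqrt(0.02354430) = 20.474 cm

20.474


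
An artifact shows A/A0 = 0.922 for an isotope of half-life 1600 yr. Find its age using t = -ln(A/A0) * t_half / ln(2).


lambda = ln(2) / t_half = ln(2) / 1600 = 4.332170e-04 /yr
t = -ln(A/A0) / lambda
t = -ln(0.922) / 4.332170e-04
t = 187.46 yr

187.46


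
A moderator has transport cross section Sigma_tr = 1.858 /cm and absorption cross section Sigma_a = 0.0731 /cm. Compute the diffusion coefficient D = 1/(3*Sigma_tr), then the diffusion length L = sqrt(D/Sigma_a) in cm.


D = 1 / (3 * Sigma_tr) = 1 / (3 * 1.858) = 0.1794044 cm
L = sqrt(D / Sigma_a)
L = sqrt(0.1794044 / 0.0731)
L = 1.5666 cm

1.5666


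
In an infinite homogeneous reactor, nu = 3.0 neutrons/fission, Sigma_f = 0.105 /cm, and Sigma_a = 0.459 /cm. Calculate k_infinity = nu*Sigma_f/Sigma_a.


k_inf = nu * Sigma_f / Sigma_a
k_inf = 3.0 * 0.105 / 0.459
k_inf = 0.68627

0.68627


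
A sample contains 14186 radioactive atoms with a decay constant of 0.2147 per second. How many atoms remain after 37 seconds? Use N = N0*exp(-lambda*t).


N = N0 * exp(-lambda * t)
N = 14186 * exp(-0.2147 * 37)
N = 5.0335

5.0335


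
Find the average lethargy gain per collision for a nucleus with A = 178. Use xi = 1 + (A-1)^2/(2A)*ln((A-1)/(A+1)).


xi = 1 + (A-1)^2/(2A) * ln((A-1)/(A+1))
xi = 1 + (178-1)^2/(2*178) * ln((178-1)/(178 +1))
xi = 0.011194

0.011194


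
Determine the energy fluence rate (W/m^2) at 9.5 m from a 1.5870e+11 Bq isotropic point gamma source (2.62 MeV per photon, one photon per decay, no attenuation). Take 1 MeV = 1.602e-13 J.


psi = A * E * 1.602e-13 / (4*pi*r^2)
psi = 1.5870e+11 * 2.62 * 1.602e-13 / (4*pi*9.5^2)
psi = 5.8733e-05 W/m^2

5.8733e-05


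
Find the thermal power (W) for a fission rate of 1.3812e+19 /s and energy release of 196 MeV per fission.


P = fission_rate * E_MeV * 1.602e-13
P = 1.3812e+19 * 196 * 1.602e-13
P = 4.3369e+08 W

4.3369e+08


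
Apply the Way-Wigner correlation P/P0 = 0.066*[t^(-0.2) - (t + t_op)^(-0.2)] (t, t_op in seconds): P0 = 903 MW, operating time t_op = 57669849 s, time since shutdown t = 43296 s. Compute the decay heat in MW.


P/P0 = 0.066 * [t^(-0.2) - (t + t_op)^(-0.2)]
P/P0 = 0.066 * [43296^(-0.2) - (43296 + 57669849)^(-0.2)]
P/P0 = 0.066 * [0.1182253 - 0.02803787] = 0.005952370
P = 903 * 0.005952370 = 5.3750 MW

5.3750


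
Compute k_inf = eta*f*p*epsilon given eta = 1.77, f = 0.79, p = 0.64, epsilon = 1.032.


k_inf = eta * f * p * epsilon
k_inf = 1.77 * 0.79 * 0.64 * 1.032
k_inf = 0.92355

0.92355


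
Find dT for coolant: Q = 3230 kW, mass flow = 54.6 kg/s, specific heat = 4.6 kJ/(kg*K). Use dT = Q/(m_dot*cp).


dT = Q / (m_dot * cp)
dT = 3230 / (54.6 * 4.6)
dT = 12.860 C

12.860


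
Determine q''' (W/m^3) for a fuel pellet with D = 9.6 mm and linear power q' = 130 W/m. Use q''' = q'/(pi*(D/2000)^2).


r = D / 2 / 1000 = 9.6 / 2 / 1000 = 0.0048 m
q''' = q' / (pi * r^2)
q''' = 130 / (pi * 0.0048^2)
q''' = 1.7960e+06 W/m^3

1.7960e+06


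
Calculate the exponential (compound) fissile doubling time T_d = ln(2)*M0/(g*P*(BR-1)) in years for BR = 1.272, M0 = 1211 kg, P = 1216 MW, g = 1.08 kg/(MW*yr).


Breeding gain G = BR - 1 = 1.272 - 1 = 0.272
Fissile production rate = g * P * G = 1.08 * 1216 * 0.272 = 357.21216 kg/yr
T_d = ln(2) * M0 / (g * P * G)
T_d = ln(2) * 1211 / 357.21216 = 2.3499 yr

2.3499


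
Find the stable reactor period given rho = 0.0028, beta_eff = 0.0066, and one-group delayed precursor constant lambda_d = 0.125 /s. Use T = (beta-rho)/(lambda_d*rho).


T = (beta - rho) / (lambda_d * rho)
T = (0.0066 - 0.0028) / (0.125 * 0.0028)
T = 10.857 s

10.857


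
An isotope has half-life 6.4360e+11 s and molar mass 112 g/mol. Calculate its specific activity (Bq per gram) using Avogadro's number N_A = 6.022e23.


lambda = ln(2) / t_half = ln(2) / 6.4360e+11 = 1.076984e-12 /s
SA = lambda * N_A / M
SA = 1.076984e-12 * 6.022e23 / 112
SA = 5.7907e+09 Bq/g

5.7907e+09


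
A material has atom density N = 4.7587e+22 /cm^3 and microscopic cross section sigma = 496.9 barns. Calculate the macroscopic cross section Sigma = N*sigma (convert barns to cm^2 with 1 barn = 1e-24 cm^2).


Sigma = N * sigma_barns * 1e-24
Sigma = 4.7587e+22 * 496.9 * 1e-24
Sigma = 23.646 /cm

23.646


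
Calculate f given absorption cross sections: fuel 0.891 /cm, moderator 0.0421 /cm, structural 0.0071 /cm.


f = Sigma_a_fuel / (Sigma_a_fuel + Sigma_a_mod + Sigma_a_other)
f = 0.891 / (0.891 + 0.0421 + 0.0071)
f = 0.94767

0.94767


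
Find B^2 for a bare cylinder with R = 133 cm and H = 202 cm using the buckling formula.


B^2 = (2.405/R)^2 + (pi/H)^2
B^2 = (2.405/133)^2 + (pi/202)^2
B^2 = 5.6886e-04 /cm^2

5.6886e-04


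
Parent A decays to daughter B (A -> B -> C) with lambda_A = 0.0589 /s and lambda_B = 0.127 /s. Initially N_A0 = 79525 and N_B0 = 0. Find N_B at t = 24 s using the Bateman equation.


N_B(t) = lambda_A * N_A0 / (lambda_B - lambda_A) * [exp(-lambda_A*t) - exp(-lambda_B*t)]
exp(-0.0589*24) = 0.2432659; exp(-0.127*24) = 0.04745374
N_B = 0.0589 * 79525 / (0.127 - 0.0589) * (0.2432659 - 0.04745374)
N_B = 13468

13468


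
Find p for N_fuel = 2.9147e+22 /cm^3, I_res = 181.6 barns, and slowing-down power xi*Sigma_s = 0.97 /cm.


p = exp(-N * I * 1e-24 / (xi*Sigma_s))
p = exp(-2.9147e+22 * 181.6 * 1e-24 / 0.97)
p = 0.0042672

0.0042672


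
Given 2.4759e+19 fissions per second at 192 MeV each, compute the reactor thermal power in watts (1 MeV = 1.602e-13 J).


P = fission_rate * E_MeV * 1.602e-13
P = 2.4759e+19 * 192 * 1.602e-13
P = 7.6155e+08 W

7.6155e+08


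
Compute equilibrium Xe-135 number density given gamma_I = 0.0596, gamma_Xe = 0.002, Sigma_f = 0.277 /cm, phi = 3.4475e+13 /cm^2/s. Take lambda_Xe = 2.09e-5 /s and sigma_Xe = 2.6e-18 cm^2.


Xe_eq = (gamma_I + gamma_Xe) * Sigma_f * phi / (lambda_Xe + sigma_Xe * phi)
Numerator = (0.0596 + 0.002) * 0.277 * 3.4475e+13 = 5.882538e+11
Denominator = 2.09e-5 + 2.6e-18 * 3.4475e+13 = 1.105350e-04
Xe_eq = 5.882538e+11 / 1.105350e-04 = 5.3219e+15 /cm^3

5.3219e+15


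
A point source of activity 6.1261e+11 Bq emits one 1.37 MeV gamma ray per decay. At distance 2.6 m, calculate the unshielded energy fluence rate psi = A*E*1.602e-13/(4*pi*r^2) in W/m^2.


psi = A * E * 1.602e-13 / (4*pi*r^2)
psi = 6.1261e+11 * 1.37 * 1.602e-13 / (4*pi*2.6^2)
psi = 0.0015827 W/m^2

0.0015827


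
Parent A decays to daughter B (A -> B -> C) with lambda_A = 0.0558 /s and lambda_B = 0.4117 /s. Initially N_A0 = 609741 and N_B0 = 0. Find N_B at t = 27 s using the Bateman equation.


N_B(t) = lambda_A * N_A0 / (lambda_B - lambda_A) * [exp(-lambda_A*t) - exp(-lambda_B*t)]
exp(-0.0558*27) = 0.2216624; exp(-0.4117*27) = 1.487394e-05
N_B = 0.0558 * 609741 / (0.4117 - 0.0558) * (0.2216624 - 1.487394e-05)
N_B = 21189

21189


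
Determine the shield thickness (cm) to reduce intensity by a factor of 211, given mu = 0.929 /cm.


x = ln(factor) / mu
x = ln(211) / 0.929
x = 5.7609 cm

5.7609


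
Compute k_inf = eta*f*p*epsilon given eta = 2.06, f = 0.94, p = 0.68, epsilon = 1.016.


k_inf = eta * f * p * epsilon
k_inf = 2.06 * 0.94 * 0.68 * 1.016
k_inf = 1.3378

1.3378


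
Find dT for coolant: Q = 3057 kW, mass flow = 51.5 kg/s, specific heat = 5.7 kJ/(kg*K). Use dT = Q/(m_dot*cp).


dT = Q / (m_dot * cp)
dT = 3057 / (51.5 * 5.7)
dT = 10.414 C

10.414


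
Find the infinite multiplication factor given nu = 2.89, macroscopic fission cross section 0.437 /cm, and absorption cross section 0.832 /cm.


k_inf = nu * Sigma_f / Sigma_a
k_inf = 2.89 * 0.437 / 0.832
k_inf = 1.5179

1.5179


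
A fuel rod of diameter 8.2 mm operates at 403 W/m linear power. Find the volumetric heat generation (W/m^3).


r = D / 2 / 1000 = 8.2 / 2 / 1000 = 0.0041 m
q''' = q' / (pi * r^2)
q''' = 403 / (pi * 0.0041^2)
q''' = 7.6311e+06 W/m^3

7.6311e+06


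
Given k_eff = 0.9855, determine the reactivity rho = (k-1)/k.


rho = (k_eff - 1) / k_eff
rho = (0.9855 - 1) / 0.9855
rho = -0.014713

-0.014713


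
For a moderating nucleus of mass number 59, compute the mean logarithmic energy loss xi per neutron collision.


xi = 1 + (A-1)^2/(2A) * ln((A-1)/(A+1))
xi = 1 + (59-1)^2/(2*59) * ln((59-1)/(59 +1))
xi = 0.033518

0.033518


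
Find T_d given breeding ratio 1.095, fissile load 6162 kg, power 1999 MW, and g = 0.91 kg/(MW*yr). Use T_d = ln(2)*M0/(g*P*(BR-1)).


Breeding gain G = BR - 1 = 1.095 - 1 = 0.095
Fissile production rate = g * P * G = 0.91 * 1999 * 0.095 = 172.81355 kg/yr
T_d = ln(2) * M0 / (g * P * G)
T_d = ln(2) * 6162 / 172.81355 = 24.715 yr

24.715


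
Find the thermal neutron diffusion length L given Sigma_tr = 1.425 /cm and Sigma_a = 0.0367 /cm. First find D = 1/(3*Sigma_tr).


D = 1 / (3 * Sigma_tr) = 1 / (3 * 1.425) = 0.2339181 cm
L = sqrt(D / Sigma_a)
L = sqrt(0.2339181 / 0.0367)
L = 2.5246 cm

2.5246


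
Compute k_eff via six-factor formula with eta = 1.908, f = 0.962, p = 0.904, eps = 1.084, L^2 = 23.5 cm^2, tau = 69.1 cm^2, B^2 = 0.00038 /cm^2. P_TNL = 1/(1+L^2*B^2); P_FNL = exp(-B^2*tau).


k_inf = eta*f*p*eps = 1.908*0.962*0.904*1.084 = 1.798669
P_TNL = 1/(1 + L^2*B^2) = 1/(1 + 23.5*0.00038) = 0.9911490
P_FNL = exp(-B^2*tau) = exp(-0.00038*69.1) = 0.9740837
k_eff = k_inf * P_TNL * P_FNL = 1.798669 * 0.9911490 * 0.9740837
k_eff = 1.7365

1.7365


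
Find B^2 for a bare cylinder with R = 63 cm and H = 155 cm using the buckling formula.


B^2 = (2.405/R)^2 + (pi/H)^2
B^2 = (2.405/63)^2 + (pi/155)^2
B^2 = 0.0018681 /cm^2

0.0018681


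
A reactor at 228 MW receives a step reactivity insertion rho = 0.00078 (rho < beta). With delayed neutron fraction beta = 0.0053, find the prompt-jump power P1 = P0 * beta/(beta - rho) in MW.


P1/P0 = beta / (beta - rho)
P1/P0 = 0.0053 / (0.0053 - 0.00078) = 1.172566
P1 = 228 * 1.172566 = 267.35 MW

267.35


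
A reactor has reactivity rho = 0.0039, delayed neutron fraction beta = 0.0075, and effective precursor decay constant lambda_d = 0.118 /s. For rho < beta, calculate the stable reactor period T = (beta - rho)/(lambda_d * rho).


T = (beta - rho) / (lambda_d * rho)
T = (0.0075 - 0.0039) / (0.118 * 0.0039)
T = 7.8227 s

7.8227


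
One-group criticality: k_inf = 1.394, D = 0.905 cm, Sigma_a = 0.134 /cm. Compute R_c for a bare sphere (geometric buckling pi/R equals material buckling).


L^2 = D / Sigma_a = 0.905 / 0.134 = 6.753731 cm^2
B_m^2 = (k_inf - 1) / L^2 = (1.394 - 1) / 6.753731 = 0.05833812 /cm^2
For a bare sphere: B_g = pi/R, so R_c = pi / sqrt(B_m^2)
R_c = pi / sqrt(0.05833812) = 13.007 cm

13.007


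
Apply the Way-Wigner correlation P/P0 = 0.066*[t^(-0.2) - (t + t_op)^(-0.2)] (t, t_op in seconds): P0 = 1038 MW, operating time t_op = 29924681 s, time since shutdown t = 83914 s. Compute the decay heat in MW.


P/P0 = 0.066 * [t^(-0.2) - (t + t_op)^(-0.2)]
P/P0 = 0.066 * [83914^(-0.2) - (83914 + 29924681)^(-0.2)]
P/P0 = 0.066 * [0.1035698 - 0.03195589] = 0.004726518
P = 1038 * 0.004726518 = 4.9061 MW

4.9061


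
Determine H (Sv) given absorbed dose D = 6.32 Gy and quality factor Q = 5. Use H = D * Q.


H = D * Q
H = 6.32 * 5
H = 31.600 Sv

31.600


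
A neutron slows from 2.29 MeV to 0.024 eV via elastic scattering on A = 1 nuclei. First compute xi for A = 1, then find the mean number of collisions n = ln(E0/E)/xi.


xi = 1 + (A-1)^2/(2A)*ln((A-1)/(A+1)) = 1 (for A = 1)
n = ln(E0/E) / xi
n = ln(2.29e6 / 0.024) / 1
n = ln(9.541667e+07) / 1 = 18.374

18.374


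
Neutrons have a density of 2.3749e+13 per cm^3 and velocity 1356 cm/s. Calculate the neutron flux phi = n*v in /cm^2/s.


phi = n * v
phi = 2.3749e+13 * 1356
phi = 3.2204e+16 /cm^2/s

3.2204e+16


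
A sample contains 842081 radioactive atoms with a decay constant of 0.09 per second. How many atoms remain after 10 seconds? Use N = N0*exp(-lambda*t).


N = N0 * exp(-lambda * t)
N = 842081 * exp(-0.09 * 10)
N = 342365

342365


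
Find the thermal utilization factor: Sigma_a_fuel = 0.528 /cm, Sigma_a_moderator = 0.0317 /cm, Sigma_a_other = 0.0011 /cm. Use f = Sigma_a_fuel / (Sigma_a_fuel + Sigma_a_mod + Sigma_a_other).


f = Sigma_a_fuel / (Sigma_a_fuel + Sigma_a_mod + Sigma_a_other)
f = 0.528 / (0.528 + 0.0317 + 0.0011)
f = 0.94151

0.94151


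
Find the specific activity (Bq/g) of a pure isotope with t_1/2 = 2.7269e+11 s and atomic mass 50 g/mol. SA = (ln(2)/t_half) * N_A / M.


lambda = ln(2) / t_half = ln(2) / 2.7269e+11 = 2.541887e-12 /s
SA = lambda * N_A / M
SA = 2.541887e-12 * 6.022e23 / 50
SA = 3.0614e+10 Bq/g

3.0614e+10


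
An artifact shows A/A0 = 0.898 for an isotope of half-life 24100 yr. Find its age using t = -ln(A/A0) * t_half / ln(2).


lambda = ln(2) / t_half = ln(2) / 24100 = 2.876129e-05 /yr
t = -ln(A/A0) / lambda
t = -ln(0.898) / 2.876129e-05
t = 3740.6 yr

3740.6


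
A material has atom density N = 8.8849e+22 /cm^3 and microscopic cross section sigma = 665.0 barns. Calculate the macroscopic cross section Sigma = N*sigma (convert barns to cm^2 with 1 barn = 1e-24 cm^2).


Sigma = N * sigma_barns * 1e-24
Sigma = 8.8849e+22 * 665.0 * 1e-24
Sigma = 59.085 /cm

59.085


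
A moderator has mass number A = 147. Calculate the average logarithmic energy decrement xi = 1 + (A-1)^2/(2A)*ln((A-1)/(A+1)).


xi = 1 + (A-1)^2/(2A) * ln((A-1)/(A+1))
xi = 1 + (147-1)^2/(2*147) * ln((147-1)/(147 +1))
xi = 0.013544

0.013544


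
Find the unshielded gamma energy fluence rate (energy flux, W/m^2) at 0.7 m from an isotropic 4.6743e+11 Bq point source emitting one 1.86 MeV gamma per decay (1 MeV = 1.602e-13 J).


psi = A * E * 1.602e-13 / (4*pi*r^2)
psi = 4.6743e+11 * 1.86 * 1.602e-13 / (4*pi*0.7^2)
psi = 0.022620 W/m^2

0.022620


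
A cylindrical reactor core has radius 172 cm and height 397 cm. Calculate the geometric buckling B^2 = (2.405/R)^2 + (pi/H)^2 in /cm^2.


B^2 = (2.405/R)^2 + (pi/H)^2
B^2 = (2.405/172)^2 + (pi/397)^2
B^2 = 2.5813e-04 /cm^2

2.5813e-04


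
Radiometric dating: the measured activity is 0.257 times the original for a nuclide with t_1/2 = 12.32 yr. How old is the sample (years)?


lambda = ln(2) / t_half = ln(2) / 12.32 = 0.05626195 /yr
t = -ln(A/A0) / lambda
t = -ln(0.257) / 0.05626195
t = 24.149 yr

24.149


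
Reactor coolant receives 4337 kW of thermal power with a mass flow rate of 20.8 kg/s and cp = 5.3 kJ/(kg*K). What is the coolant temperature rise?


dT = Q / (m_dot * cp)
dT = 4337 / (20.8 * 5.3)
dT = 39.341 C

39.341


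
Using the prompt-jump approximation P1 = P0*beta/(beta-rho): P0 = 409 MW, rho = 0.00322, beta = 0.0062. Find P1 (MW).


P1/P0 = beta / (beta - rho)
P1/P0 = 0.0062 / (0.0062 - 0.00322) = 2.080537
P1 = 409 * 2.080537 = 850.94 MW

850.94


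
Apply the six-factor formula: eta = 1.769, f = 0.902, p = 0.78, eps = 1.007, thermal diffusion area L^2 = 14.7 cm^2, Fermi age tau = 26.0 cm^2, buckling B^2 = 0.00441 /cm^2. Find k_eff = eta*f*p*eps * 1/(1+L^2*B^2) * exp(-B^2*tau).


k_inf = eta*f*p*eps = 1.769*0.902*0.78*1.007 = 1.253310
P_TNL = 1/(1 + L^2*B^2) = 1/(1 + 14.7*0.00441) = 0.9391197
P_FNL = exp(-B^2*tau) = exp(-0.00441*26.0) = 0.8916693
k_eff = k_inf * P_TNL * P_FNL = 1.253310 * 0.9391197 * 0.8916693
k_eff = 1.0495

1.0495


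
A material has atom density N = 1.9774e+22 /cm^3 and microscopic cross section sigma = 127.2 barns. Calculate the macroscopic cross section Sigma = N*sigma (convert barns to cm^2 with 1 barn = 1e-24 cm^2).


Sigma = N * sigma_barns * 1e-24
Sigma = 1.9774e+22 * 127.2 * 1e-24
Sigma = 2.5153 /cm

2.5153


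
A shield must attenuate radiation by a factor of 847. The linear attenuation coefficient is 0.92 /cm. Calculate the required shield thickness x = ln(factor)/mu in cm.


x = ln(factor) / mu
x = ln(847) / 0.92
x = 7.3279 cm

7.3279


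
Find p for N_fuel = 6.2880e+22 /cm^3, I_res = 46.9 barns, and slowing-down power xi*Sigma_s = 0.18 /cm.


p = exp(-N * I * 1e-24 / (xi*Sigma_s))
p = exp(-6.2880e+22 * 46.9 * 1e-24 / 0.18)
p = 7.6672e-08

7.6672e-08


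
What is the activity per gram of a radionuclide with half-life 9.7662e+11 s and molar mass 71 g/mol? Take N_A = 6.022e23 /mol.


lambda = ln(2) / t_half = ln(2) / 9.7662e+11 = 7.097409e-13 /s
SA = lambda * N_A / M
SA = 7.097409e-13 * 6.022e23 / 71
SA = 6.0198e+09 Bq/g

6.0198e+09


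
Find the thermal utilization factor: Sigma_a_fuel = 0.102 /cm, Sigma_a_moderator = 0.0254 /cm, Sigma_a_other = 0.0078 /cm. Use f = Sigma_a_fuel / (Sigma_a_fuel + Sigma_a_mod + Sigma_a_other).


f = Sigma_a_fuel / (Sigma_a_fuel + Sigma_a_mod + Sigma_a_other)
f = 0.102 / (0.102 + 0.0254 + 0.0078)
f = 0.75444

0.75444


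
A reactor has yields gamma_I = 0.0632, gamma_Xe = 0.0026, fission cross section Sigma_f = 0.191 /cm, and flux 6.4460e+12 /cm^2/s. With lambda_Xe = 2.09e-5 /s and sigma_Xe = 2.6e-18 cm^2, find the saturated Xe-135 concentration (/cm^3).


Xe_eq = (gamma_I + gamma_Xe) * Sigma_f * phi / (lambda_Xe + sigma_Xe * phi)
Numerator = (0.0632 + 0.0026) * 0.191 * 6.4460e+12 = 8.101204e+10
Denominator = 2.09e-5 + 2.6e-18 * 6.4460e+12 = 3.765960e-05
Xe_eq = 8.101204e+10 / 3.765960e-05 = 2.1512e+15 /cm^3

2.1512e+15


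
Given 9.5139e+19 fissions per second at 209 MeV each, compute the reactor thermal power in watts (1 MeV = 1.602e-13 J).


P = fission_rate * E_MeV * 1.602e-13
P = 9.5139e+19 * 209 * 1.602e-13
P = 3.1854e+09 W

3.1854e+09


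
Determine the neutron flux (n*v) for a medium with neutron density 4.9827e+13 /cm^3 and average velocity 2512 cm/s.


phi = n * v
phi = 4.9827e+13 * 2512
phi = 1.2517e+17 /cm^2/s

1.2517e+17


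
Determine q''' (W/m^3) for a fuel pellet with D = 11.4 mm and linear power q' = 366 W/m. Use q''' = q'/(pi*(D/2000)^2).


r = D / 2 / 1000 = 11.4 / 2 / 1000 = 0.0057 m
q''' = q' / (pi * r^2)
q''' = 366 / (pi * 0.0057^2)
q''' = 3.5858e+06 W/m^3

3.5858e+06


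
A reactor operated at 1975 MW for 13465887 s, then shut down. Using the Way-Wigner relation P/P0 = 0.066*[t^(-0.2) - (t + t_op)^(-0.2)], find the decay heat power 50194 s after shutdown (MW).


P/P0 = 0.066 * [t^(-0.2) - (t + t_op)^(-0.2)]
P/P0 = 0.066 * [50194^(-0.2) - (50194 + 13465887)^(-0.2)]
P/P0 = 0.066 * [0.1147809 - 0.03748261] = 0.005101687
P = 1975 * 0.005101687 = 10.076 MW

10.076


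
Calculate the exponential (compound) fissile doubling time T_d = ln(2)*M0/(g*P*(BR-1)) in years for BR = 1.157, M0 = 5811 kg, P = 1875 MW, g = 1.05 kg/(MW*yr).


Breeding gain G = BR - 1 = 1.157 - 1 = 0.157
Fissile production rate = g * P * G = 1.05 * 1875 * 0.157 = 309.09375 kg/yr
T_d = ln(2) * M0 / (g * P * G)
T_d = ln(2) * 5811 / 309.09375 = 13.031 yr

13.031


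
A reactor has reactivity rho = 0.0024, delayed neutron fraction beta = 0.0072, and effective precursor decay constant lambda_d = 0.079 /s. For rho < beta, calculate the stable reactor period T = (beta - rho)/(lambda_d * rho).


T = (beta - rho) / (lambda_d * rho)
T = (0.0072 - 0.0024) / (0.079 * 0.0024)
T = 25.316 s

25.316


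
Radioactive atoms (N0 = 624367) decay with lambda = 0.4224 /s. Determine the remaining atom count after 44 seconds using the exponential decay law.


N = N0 * exp(-lambda * t)
N = 624367 * exp(-0.4224 * 44)
N = 0.0052944

0.0052944


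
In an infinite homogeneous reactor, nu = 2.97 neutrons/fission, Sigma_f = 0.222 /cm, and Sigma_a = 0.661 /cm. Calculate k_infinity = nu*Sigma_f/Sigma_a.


k_inf = nu * Sigma_f / Sigma_a
k_inf = 2.97 * 0.222 / 0.661
k_inf = 0.99749

0.99749


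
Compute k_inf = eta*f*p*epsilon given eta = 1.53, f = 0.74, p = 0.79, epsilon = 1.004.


k_inf = eta * f * p * epsilon
k_inf = 1.53 * 0.74 * 0.79 * 1.004
k_inf = 0.89802

0.89802


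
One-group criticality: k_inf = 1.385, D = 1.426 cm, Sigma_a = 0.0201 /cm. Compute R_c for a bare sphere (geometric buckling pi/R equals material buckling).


L^2 = D / Sigma_a = 1.426 / 0.0201 = 70.94527 cm^2
B_m^2 = (k_inf - 1) / L^2 = (1.385 - 1) / 70.94527 = 0.005426718 /cm^2
For a bare sphere: B_g = pi/R, so R_c = pi / sqrt(B_m^2)
R_c = pi / sqrt(0.005426718) = 42.646 cm

42.646


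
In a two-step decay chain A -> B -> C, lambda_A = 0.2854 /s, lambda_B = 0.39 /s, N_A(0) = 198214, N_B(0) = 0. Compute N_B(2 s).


N_B(t) = lambda_A * N_A0 / (lambda_B - lambda_A) * [exp(-lambda_A*t) - exp(-lambda_B*t)]
exp(-0.2854*2) = 0.5650732; exp(-0.39*2) = 0.4584060
N_B = 0.2854 * 198214 / (0.39 - 0.2854) * (0.5650732 - 0.4584060)
N_B = 57688

57688


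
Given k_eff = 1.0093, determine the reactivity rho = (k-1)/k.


rho = (k_eff - 1) / k_eff
rho = (1.0093 - 1) / 1.0093
rho = 0.0092143

0.0092143


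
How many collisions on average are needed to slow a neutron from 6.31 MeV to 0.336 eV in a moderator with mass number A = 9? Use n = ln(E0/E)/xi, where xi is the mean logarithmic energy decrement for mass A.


xi = 1 + (A-1)^2/(2A)*ln((A-1)/(A+1)) = 0.2066007 (for A = 9)
n = ln(E0/E) / xi
n = ln(6.31e6 / 0.336) / 0.2066007
n = ln(1.877976e+07) / 0.2066007 = 81.066

81.066


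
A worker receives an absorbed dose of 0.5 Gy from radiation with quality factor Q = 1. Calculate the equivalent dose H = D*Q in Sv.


H = D * Q
H = 0.5 * 1
H = 0.50000 Sv

0.50000


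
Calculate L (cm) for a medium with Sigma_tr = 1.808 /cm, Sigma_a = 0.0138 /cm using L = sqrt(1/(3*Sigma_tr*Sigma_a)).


D = 1 / (3 * Sigma_tr) = 1 / (3 * 1.808) = 0.1843658 cm
L = sqrt(D / Sigma_a)
L = sqrt(0.1843658 / 0.0138)
L = 3.6551 cm

3.6551


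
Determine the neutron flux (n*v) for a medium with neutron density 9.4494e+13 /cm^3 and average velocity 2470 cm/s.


phi = n * v
phi = 9.4494e+13 * 2470
phi = 2.3340e+17 /cm^2/s

2.3340e+17


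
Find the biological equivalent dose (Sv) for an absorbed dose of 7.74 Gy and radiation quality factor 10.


H = D * Q
H = 7.74 * 10
H = 77.400 Sv

77.400


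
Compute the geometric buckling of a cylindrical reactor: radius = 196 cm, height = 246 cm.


B^2 = (2.405/R)^2 + (pi/H)^2
B^2 = (2.405/196)^2 + (pi/246)^2
B^2 = 3.1365e-04 /cm^2

3.1365e-04


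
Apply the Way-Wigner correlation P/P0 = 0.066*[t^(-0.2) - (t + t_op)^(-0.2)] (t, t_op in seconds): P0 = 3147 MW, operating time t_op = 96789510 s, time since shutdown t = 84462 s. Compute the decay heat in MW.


P/P0 = 0.066 * [t^(-0.2) - (t + t_op)^(-0.2)]
P/P0 = 0.066 * [84462^(-0.2) - (84462 + 96789510)^(-0.2)]
P/P0 = 0.066 * [0.1034350 - 0.02527892] = 0.005158301
P = 3147 * 0.005158301 = 16.233 MW

16.233


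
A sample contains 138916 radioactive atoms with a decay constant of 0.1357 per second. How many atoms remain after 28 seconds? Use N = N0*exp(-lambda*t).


N = N0 * exp(-lambda * t)
N = 138916 * exp(-0.1357 * 28)
N = 3108.9

3108.9


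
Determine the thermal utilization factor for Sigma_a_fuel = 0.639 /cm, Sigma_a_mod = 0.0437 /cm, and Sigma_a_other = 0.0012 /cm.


f = Sigma_a_fuel / (Sigma_a_fuel + Sigma_a_mod + Sigma_a_other)
f = 0.639 / (0.639 + 0.0437 + 0.0012)
f = 0.93435

0.93435


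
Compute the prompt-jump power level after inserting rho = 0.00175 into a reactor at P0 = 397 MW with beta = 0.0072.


P1/P0 = beta / (beta - rho)
P1/P0 = 0.0072 / (0.0072 - 0.00175) = 1.321101
P1 = 397 * 1.321101 = 524.48 MW

524.48


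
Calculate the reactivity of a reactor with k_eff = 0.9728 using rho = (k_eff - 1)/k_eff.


rho = (k_eff - 1) / k_eff
rho = (0.9728 - 1) / 0.9728
rho = -0.027961

-0.027961


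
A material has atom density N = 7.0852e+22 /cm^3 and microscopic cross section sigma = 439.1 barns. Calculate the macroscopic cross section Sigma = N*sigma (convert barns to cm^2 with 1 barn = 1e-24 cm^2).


Sigma = N * sigma_barns * 1e-24
Sigma = 7.0852e+22 * 439.1 * 1e-24
Sigma = 31.111 /cm

31.111


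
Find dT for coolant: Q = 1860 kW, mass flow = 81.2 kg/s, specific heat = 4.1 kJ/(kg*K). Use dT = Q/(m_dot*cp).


dT = Q / (m_dot * cp)
dT = 1860 / (81.2 * 4.1)
dT = 5.5869 C

5.5869


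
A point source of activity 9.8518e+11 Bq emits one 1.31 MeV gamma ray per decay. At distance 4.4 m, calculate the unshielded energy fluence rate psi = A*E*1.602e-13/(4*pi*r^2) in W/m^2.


psi = A * E * 1.602e-13 / (4*pi*r^2)
psi = 9.8518e+11 * 1.31 * 1.602e-13 / (4*pi*4.4^2)
psi = 8.4983e-04 W/m^2

8.4983e-04


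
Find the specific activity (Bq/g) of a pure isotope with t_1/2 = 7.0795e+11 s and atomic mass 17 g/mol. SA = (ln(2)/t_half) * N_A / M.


lambda = ln(2) / t_half = ln(2) / 7.0795e+11 = 9.790906e-13 /s
SA = lambda * N_A / M
SA = 9.790906e-13 * 6.022e23 / 17
SA = 3.4683e+10 Bq/g

3.4683e+10


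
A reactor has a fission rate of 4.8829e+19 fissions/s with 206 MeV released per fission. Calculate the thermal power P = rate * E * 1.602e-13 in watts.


P = fission_rate * E_MeV * 1.602e-13
P = 4.8829e+19 * 206 * 1.602e-13
P = 1.6114e+09 W

1.6114e+09


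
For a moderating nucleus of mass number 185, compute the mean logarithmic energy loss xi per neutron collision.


xi = 1 + (A-1)^2/(2A) * ln((A-1)/(A+1))
xi = 1 + (185-1)^2/(2*185) * ln((185-1)/(185 +1))
xi = 0.010772

0.010772


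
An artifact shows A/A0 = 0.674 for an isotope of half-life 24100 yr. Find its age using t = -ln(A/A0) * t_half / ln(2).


lambda = ln(2) / t_half = ln(2) / 24100 = 2.876129e-05 /yr
t = -ln(A/A0) / lambda
t = -ln(0.674) / 2.876129e-05
t = 13717 yr

13717


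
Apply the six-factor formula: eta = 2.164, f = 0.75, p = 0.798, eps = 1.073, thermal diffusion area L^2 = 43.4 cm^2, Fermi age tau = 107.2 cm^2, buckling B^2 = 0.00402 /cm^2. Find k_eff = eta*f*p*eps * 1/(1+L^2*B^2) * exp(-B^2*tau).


k_inf = eta*f*p*eps = 2.164*0.75*0.798*1.073 = 1.389700
P_TNL = 1/(1 + L^2*B^2) = 1/(1 + 43.4*0.00402) = 0.8514493
P_FNL = exp(-B^2*tau) = exp(-0.00402*107.2) = 0.6498953
k_eff = k_inf * P_TNL * P_FNL = 1.389700 * 0.8514493 * 0.6498953
k_eff = 0.76899

0.76899


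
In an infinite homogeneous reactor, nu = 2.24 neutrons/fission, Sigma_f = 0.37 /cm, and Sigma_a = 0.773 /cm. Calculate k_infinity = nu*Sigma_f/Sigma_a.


k_inf = nu * Sigma_f / Sigma_a
k_inf = 2.24 * 0.37 / 0.773
k_inf = 1.0722

1.0722


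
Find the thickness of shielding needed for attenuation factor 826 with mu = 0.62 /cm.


x = ln(factor) / mu
x = ln(826) / 0.62
x = 10.833 cm

10.833


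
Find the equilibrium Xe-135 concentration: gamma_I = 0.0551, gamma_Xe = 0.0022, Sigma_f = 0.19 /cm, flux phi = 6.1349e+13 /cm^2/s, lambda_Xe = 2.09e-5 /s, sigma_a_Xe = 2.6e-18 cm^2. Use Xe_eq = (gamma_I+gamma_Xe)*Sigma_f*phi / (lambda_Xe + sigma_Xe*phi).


Xe_eq = (gamma_I + gamma_Xe) * Sigma_f * phi / (lambda_Xe + sigma_Xe * phi)
Numerator = (0.0551 + 0.0022) * 0.19 * 6.1349e+13 = 6.679066e+11
Denominator = 2.09e-5 + 2.6e-18 * 6.1349e+13 = 1.804074e-04
Xe_eq = 6.679066e+11 / 1.804074e-04 = 3.7022e+15 /cm^3

3.7022e+15


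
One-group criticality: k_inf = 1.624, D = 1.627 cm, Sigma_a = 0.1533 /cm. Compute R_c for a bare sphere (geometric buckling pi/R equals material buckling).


L^2 = D / Sigma_a = 1.627 / 0.1533 = 10.61318 cm^2
B_m^2 = (k_inf - 1) / L^2 = (1.624 - 1) / 10.61318 = 0.05879482 /cm^2
For a bare sphere: B_g = pi/R, so R_c = pi / sqrt(B_m^2)
R_c = pi / sqrt(0.05879482) = 12.956 cm

12.956


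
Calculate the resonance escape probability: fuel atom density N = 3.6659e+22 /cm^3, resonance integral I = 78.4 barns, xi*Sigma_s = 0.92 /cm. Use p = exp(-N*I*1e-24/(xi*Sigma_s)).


p = exp(-N * I * 1e-24 / (xi*Sigma_s))
p = exp(-3.6659e+22 * 78.4 * 1e-24 / 0.92)
p = 0.043982

0.043982


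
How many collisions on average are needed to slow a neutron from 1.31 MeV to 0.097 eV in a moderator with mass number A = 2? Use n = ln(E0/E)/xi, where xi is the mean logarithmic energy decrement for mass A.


xi = 1 + (A-1)^2/(2A)*ln((A-1)/(A+1)) = 0.7253469 (for A = 2)
n = ln(E0/E) / xi
n = ln(1.31e6 / 0.097) / 0.7253469
n = ln(1.350515e+07) / 0.7253469 = 22.635

22.635


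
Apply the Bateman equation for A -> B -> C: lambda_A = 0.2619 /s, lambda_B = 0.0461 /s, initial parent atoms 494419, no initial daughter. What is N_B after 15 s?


N_B(t) = lambda_A * N_A0 / (lambda_B - lambda_A) * [exp(-lambda_A*t) - exp(-lambda_B*t)]
exp(-0.2619*15) = 0.01967316; exp(-0.0461*15) = 0.5008243
N_B = 0.2619 * 494419 / (0.0461 - 0.2619) * (0.01967316 - 0.5008243)
N_B = 288709

288709


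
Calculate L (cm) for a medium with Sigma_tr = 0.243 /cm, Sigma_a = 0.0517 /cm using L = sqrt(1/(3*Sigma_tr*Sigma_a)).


D = 1 / (3 * Sigma_tr) = 1 / (3 * 0.243) = 1.371742 cm
L = sqrt(D / Sigma_a)
L = sqrt(1.371742 / 0.0517)
L = 5.1510 cm

5.1510


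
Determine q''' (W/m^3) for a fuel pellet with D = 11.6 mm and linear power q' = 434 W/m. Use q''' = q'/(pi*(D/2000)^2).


r = D / 2 / 1000 = 11.6 / 2 / 1000 = 0.0058 m
q''' = q' / (pi * r^2)
q''' = 434 / (pi * 0.0058^2)
q''' = 4.1066e+06 W/m^3

4.1066e+06


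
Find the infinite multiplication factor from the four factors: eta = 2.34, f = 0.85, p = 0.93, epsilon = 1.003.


k_inf = eta * f * p * epsilon
k_inf = 2.34 * 0.85 * 0.93 * 1.003
k_inf = 1.8553

1.8553


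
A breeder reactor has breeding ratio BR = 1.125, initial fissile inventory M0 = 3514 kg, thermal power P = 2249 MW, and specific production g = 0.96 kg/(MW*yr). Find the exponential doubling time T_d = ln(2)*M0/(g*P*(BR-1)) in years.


Breeding gain G = BR - 1 = 1.125 - 1 = 0.125
Fissile production rate = g * P * G = 0.96 * 2249 * 0.125 = 269.88 kg/yr
T_d = ln(2) * M0 / (g * P * G)
T_d = ln(2) * 3514 / 269.88 = 9.0252 yr

9.0252


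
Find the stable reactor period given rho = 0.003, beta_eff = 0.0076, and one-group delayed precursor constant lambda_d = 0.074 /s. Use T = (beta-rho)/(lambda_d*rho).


T = (beta - rho) / (lambda_d * rho)
T = (0.0076 - 0.003) / (0.074 * 0.003)
T = 20.721 s

20.721


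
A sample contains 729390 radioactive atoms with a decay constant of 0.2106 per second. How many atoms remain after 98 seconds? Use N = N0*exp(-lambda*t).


N = N0 * exp(-lambda * t)
N = 729390 * exp(-0.2106 * 98)
N = 7.9368e-04

7.9368e-04


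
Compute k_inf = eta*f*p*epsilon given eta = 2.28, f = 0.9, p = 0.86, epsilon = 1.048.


k_inf = eta * f * p * epsilon
k_inf = 2.28 * 0.9 * 0.86 * 1.048
k_inf = 1.8494

1.8494


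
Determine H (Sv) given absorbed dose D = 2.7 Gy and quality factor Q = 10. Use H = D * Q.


H = D * Q
H = 2.7 * 10
H = 27.000 Sv

27.000


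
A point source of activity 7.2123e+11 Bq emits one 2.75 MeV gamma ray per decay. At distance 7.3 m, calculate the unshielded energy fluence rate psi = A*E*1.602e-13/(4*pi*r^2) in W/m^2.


psi = A * E * 1.602e-13 / (4*pi*r^2)
psi = 7.2123e+11 * 2.75 * 1.602e-13 / (4*pi*7.3^2)
psi = 4.7448e-04 W/m^2

4.7448e-04


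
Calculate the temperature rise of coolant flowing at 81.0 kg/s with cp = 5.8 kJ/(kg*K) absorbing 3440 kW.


dT = Q / (m_dot * cp)
dT = 3440 / (81.0 * 5.8)
dT = 7.3223 C

7.3223


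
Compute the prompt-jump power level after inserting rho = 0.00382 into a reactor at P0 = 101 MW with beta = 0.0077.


P1/P0 = beta / (beta - rho)
P1/P0 = 0.0077 / (0.0077 - 0.00382) = 1.984536
P1 = 101 * 1.984536 = 200.44 MW

200.44


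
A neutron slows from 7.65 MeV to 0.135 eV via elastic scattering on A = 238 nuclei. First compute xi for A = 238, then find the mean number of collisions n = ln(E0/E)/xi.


xi = 1 + (A-1)^2/(2A)*ln((A-1)/(A+1)) = 0.008379872 (for A = 238)
n = ln(E0/E) / xi
n = ln(7.65e6 / 0.135) / 0.008379872
n = ln(5.666667e+07) / 0.008379872 = 2130.4

2130.4


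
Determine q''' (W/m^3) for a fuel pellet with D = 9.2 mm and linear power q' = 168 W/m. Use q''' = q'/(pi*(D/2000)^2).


r = D / 2 / 1000 = 9.2 / 2 / 1000 = 0.0046 m
q''' = q' / (pi * r^2)
q''' = 168 / (pi * 0.0046^2)
q''' = 2.5272e+06 W/m^3

2.5272e+06


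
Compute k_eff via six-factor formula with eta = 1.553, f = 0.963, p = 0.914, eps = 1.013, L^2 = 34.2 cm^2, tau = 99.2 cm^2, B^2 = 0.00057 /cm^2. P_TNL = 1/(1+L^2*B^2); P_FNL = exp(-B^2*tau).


k_inf = eta*f*p*eps = 1.553*0.963*0.914*1.013 = 1.384693
P_TNL = 1/(1 + L^2*B^2) = 1/(1 + 34.2*0.00057) = 0.9808787
P_FNL = exp(-B^2*tau) = exp(-0.00057*99.2) = 0.9450249
k_eff = k_inf * P_TNL * P_FNL = 1.384693 * 0.9808787 * 0.9450249
k_eff = 1.2835

1.2835


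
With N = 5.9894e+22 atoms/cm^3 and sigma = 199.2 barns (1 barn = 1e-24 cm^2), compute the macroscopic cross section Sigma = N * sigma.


Sigma = N * sigma_barns * 1e-24
Sigma = 5.9894e+22 * 199.2 * 1e-24
Sigma = 11.931 /cm

11.931


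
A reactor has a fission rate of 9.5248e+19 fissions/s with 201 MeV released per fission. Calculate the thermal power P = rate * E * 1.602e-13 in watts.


P = fission_rate * E_MeV * 1.602e-13
P = 9.5248e+19 * 201 * 1.602e-13
P = 3.0670e+09 W

3.0670e+09


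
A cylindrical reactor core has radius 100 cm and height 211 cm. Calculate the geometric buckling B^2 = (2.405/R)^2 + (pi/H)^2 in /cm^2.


B^2 = (2.405/R)^2 + (pi/H)^2
B^2 = (2.405/100)^2 + (pi/211)^2
B^2 = 8.0009e-04 /cm^2

8.0009e-04


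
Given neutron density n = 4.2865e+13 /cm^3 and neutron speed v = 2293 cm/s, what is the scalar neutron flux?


phi = n * v
phi = 4.2865e+13 * 2293
phi = 9.8289e+16 /cm^2/s

9.8289e+16


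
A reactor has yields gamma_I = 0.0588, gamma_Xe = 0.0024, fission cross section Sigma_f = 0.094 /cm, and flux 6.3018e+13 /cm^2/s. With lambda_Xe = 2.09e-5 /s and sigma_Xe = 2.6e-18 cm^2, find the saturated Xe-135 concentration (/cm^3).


Xe_eq = (gamma_I + gamma_Xe) * Sigma_f * phi / (lambda_Xe + sigma_Xe * phi)
Numerator = (0.0588 + 0.0024) * 0.094 * 6.3018e+13 = 3.625300e+11
Denominator = 2.09e-5 + 2.6e-18 * 6.3018e+13 = 1.847468e-04
Xe_eq = 3.625300e+11 / 1.847468e-04 = 1.9623e+15 /cm^3

1.9623e+15


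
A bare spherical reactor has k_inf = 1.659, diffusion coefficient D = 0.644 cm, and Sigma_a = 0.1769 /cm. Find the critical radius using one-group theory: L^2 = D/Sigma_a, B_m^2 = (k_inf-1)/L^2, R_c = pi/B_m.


L^2 = D / Sigma_a = 0.644 / 0.1769 = 3.640475 cm^2
B_m^2 = (k_inf - 1) / L^2 = (1.659 - 1) / 3.640475 = 0.1810203 /cm^2
For a bare sphere: B_g = pi/R, so R_c = pi / sqrt(B_m^2)
R_c = pi / sqrt(0.1810203) = 7.3839 cm

7.3839


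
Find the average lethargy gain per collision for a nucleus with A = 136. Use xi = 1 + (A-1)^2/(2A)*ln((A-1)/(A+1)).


xi = 1 + (A-1)^2/(2A) * ln((A-1)/(A+1))
xi = 1 + (136-1)^2/(2*136) * ln((136-1)/(136 +1))
xi = 0.014634

0.014634


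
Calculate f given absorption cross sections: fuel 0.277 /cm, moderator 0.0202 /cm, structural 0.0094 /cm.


f = Sigma_a_fuel / (Sigma_a_fuel + Sigma_a_mod + Sigma_a_other)
f = 0.277 / (0.277 + 0.0202 + 0.0094)
f = 0.90346

0.90346


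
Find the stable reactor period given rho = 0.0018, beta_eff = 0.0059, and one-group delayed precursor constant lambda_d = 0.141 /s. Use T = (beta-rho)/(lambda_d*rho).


T = (beta - rho) / (lambda_d * rho)
T = (0.0059 - 0.0018) / (0.141 * 0.0018)
T = 16.154 s

16.154


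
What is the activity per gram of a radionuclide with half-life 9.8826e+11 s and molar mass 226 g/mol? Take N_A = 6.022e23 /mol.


lambda = ln(2) / t_half = ln(2) / 9.8826e+11 = 7.013814e-13 /s
SA = lambda * N_A / M
SA = 7.013814e-13 * 6.022e23 / 226
SA = 1.8689e+09 Bq/g

1.8689e+09


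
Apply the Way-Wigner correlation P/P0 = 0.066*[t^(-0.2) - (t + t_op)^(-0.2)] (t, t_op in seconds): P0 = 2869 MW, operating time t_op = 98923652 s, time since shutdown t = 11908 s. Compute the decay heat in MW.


P/P0 = 0.066 * [t^(-0.2) - (t + t_op)^(-0.2)]
P/P0 = 0.066 * [11908^(-0.2) - (11908 + 98923652)^(-0.2)]
P/P0 = 0.066 * [0.1530496 - 0.02517268] = 0.008439877
P = 2869 * 0.008439877 = 24.214 MW

24.214


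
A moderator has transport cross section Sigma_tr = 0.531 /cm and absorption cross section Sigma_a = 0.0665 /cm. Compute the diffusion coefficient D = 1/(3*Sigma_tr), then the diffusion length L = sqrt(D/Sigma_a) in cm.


D = 1 / (3 * Sigma_tr) = 1 / (3 * 0.531) = 0.6277464 cm
L = sqrt(D / Sigma_a)
L = sqrt(0.6277464 / 0.0665)
L = 3.0724 cm

3.0724


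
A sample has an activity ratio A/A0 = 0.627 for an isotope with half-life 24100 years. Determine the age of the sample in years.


lambda = ln(2) / t_half = ln(2) / 24100 = 2.876129e-05 /yr
t = -ln(A/A0) / lambda
t = -ln(0.627) / 2.876129e-05
t = 16230 yr

16230


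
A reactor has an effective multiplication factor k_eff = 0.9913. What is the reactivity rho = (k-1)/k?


rho = (k_eff - 1) / k_eff
rho = (0.9913 - 1) / 0.9913
rho = -0.0087764

-0.0087764


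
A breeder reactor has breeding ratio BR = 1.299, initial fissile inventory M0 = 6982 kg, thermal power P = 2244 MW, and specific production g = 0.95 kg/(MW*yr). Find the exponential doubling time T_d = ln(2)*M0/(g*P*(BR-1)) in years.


Breeding gain G = BR - 1 = 1.299 - 1 = 0.299
Fissile production rate = g * P * G = 0.95 * 2244 * 0.299 = 637.4082 kg/yr
T_d = ln(2) * M0 / (g * P * G)
T_d = ln(2) * 6982 / 637.4082 = 7.5925 yr

7.5925


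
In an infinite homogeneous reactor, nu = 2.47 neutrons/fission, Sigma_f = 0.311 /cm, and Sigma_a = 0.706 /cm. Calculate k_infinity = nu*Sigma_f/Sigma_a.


k_inf = nu * Sigma_f / Sigma_a
k_inf = 2.47 * 0.311 / 0.706
k_inf = 1.0881

1.0881


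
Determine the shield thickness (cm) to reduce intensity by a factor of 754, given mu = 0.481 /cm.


x = ln(factor) / mu
x = ln(754) / 0.481
x = 13.774 cm

13.774


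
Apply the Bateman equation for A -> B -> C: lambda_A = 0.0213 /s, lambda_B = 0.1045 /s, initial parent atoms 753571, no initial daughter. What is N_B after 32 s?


N_B(t) = lambda_A * N_A0 / (lambda_B - lambda_A) * [exp(-lambda_A*t) - exp(-lambda_B*t)]
exp(-0.0213*32) = 0.5058071; exp(-0.1045*32) = 0.03529549
N_B = 0.0213 * 753571 / (0.1045 - 0.0213) * (0.5058071 - 0.03529549)
N_B = 90772

90772
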